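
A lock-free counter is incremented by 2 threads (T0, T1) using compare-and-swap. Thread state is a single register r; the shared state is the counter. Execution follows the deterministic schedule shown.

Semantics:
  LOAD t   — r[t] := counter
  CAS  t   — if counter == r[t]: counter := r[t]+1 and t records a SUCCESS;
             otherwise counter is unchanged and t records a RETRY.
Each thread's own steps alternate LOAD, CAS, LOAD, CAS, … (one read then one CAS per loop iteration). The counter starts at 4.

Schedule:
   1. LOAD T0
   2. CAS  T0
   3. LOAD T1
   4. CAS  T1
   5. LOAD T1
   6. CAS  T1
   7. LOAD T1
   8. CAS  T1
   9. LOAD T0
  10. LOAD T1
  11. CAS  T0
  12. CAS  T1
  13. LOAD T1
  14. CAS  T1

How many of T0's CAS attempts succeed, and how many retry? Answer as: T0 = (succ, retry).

step 1: T0 LOAD ⇒ load; ctr=4 reg=4
step 2: T0 CAS ⇒ ok; ctr=5 reg=4
step 3: T1 LOAD ⇒ load; ctr=5 reg=5
step 4: T1 CAS ⇒ ok; ctr=6 reg=5
step 5: T1 LOAD ⇒ load; ctr=6 reg=6
step 6: T1 CAS ⇒ ok; ctr=7 reg=6
step 7: T1 LOAD ⇒ load; ctr=7 reg=7
step 8: T1 CAS ⇒ ok; ctr=8 reg=7
step 9: T0 LOAD ⇒ load; ctr=8 reg=8
step 10: T1 LOAD ⇒ load; ctr=8 reg=8
step 11: T0 CAS ⇒ ok; ctr=9 reg=8
step 12: T1 CAS ⇒ retry; ctr=9 reg=8
step 13: T1 LOAD ⇒ load; ctr=9 reg=9
step 14: T1 CAS ⇒ ok; ctr=10 reg=9

T0 = (2, 0)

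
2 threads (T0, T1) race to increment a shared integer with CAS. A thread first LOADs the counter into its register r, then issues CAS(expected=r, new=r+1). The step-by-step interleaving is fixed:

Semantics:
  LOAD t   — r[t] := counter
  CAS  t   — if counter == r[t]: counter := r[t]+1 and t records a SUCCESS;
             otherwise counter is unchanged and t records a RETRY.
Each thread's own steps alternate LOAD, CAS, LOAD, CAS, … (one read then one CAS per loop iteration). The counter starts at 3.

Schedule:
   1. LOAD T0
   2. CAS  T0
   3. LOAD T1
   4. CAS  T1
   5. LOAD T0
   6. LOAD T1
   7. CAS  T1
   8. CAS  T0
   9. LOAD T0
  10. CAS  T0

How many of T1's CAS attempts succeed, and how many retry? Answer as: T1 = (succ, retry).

#1 T0 reads 3
#2 T0 CAS(3→4) writes; counter now 4
#3 T1 reads 4
#4 T1 CAS(4→5) writes; counter now 5
#5 T0 reads 5
#6 T1 reads 5
#7 T1 CAS(5→6) writes; counter now 6
#8 T0 CAS(5→6) fails; counter now 6
#9 T0 reads 6
#10 T0 CAS(6→7) writes; counter now 7

T1 = (2, 0)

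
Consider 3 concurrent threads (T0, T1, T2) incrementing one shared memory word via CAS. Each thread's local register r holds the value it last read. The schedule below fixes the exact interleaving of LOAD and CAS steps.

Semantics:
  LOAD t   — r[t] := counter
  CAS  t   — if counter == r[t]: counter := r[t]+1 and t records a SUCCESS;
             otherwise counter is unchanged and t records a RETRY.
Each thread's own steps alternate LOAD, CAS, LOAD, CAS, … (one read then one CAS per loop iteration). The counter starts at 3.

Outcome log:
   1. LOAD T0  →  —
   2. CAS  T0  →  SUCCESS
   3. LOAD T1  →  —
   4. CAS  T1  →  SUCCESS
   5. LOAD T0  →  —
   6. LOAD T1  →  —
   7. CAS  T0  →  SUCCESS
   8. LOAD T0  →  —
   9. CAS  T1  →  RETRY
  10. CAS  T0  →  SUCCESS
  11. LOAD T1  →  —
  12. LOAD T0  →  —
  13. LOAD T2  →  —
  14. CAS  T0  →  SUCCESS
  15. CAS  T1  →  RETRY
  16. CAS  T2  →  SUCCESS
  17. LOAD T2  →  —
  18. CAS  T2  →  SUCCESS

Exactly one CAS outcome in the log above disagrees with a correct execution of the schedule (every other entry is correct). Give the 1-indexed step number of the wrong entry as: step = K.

Correct run:
step 1: T0 LOAD ⇒ load; ctr=3 reg=3
step 2: T0 CAS ⇒ ok; ctr=4 reg=3
step 3: T1 LOAD ⇒ load; ctr=4 reg=4
step 4: T1 CAS ⇒ ok; ctr=5 reg=4
step 5: T0 LOAD ⇒ load; ctr=5 reg=5
step 6: T1 LOAD ⇒ load; ctr=5 reg=5
step 7: T0 CAS ⇒ ok; ctr=6 reg=5
step 8: T0 LOAD ⇒ load; ctr=6 reg=6
step 9: T1 CAS ⇒ retry; ctr=6 reg=5
step 10: T0 CAS ⇒ ok; ctr=7 reg=6
step 11: T1 LOAD ⇒ load; ctr=7 reg=7
step 12: T0 LOAD ⇒ load; ctr=7 reg=7
step 13: T2 LOAD ⇒ load; ctr=7 reg=7
step 14: T0 CAS ⇒ ok; ctr=8 reg=7
step 15: T1 CAS ⇒ retry; ctr=8 reg=7
step 16: T2 CAS ⇒ retry; ctr=8 reg=7
step 17: T2 LOAD ⇒ load; ctr=8 reg=8
step 18: T2 CAS ⇒ ok; ctr=9 reg=8
Log disagrees first at step 16.

step = 16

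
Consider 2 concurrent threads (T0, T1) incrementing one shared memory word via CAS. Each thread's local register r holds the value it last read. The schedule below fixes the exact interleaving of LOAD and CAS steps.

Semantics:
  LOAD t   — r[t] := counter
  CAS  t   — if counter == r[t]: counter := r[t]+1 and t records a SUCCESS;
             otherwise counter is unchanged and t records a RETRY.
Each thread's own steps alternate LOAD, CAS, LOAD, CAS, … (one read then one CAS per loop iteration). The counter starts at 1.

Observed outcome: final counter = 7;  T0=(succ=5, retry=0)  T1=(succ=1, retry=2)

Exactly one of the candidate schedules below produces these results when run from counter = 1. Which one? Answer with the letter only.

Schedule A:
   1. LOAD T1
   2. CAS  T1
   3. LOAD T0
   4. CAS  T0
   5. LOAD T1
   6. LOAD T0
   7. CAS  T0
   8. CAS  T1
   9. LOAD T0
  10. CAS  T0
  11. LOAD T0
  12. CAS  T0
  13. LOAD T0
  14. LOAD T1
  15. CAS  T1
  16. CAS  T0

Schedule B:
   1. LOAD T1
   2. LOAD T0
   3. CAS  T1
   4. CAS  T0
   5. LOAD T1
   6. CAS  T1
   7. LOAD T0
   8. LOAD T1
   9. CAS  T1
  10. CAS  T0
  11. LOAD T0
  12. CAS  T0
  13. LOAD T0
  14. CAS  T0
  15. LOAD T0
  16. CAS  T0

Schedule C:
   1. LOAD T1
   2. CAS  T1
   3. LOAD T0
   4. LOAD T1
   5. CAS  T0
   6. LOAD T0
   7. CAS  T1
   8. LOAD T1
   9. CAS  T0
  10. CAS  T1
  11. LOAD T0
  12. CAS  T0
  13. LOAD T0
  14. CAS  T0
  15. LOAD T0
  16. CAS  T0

C

Run C:
[1] T1.load  rd  (counter 1, T1.r 1)
[2] T1.cas  hit  (counter 2, T1.r 1)
[3] T0.load  rd  (counter 2, T0.r 2)
[4] T1.load  rd  (counter 2, T1.r 2)
[5] T0.cas  hit  (counter 3, T0.r 2)
[6] T0.load  rd  (counter 3, T0.r 3)
[7] T1.cas  miss  (counter 3, T1.r 2)
[8] T1.load  rd  (counter 3, T1.r 3)
[9] T0.cas  hit  (counter 4, T0.r 3)
[10] T1.cas  miss  (counter 4, T1.r 3)
[11] T0.load  rd  (counter 4, T0.r 4)
[12] T0.cas  hit  (counter 5, T0.r 4)
[13] T0.load  rd  (counter 5, T0.r 5)
[14] T0.cas  hit  (counter 6, T0.r 5)
[15] T0.load  rd  (counter 6, T0.r 6)
[16] T0.cas  hit  (counter 7, T0.r 6)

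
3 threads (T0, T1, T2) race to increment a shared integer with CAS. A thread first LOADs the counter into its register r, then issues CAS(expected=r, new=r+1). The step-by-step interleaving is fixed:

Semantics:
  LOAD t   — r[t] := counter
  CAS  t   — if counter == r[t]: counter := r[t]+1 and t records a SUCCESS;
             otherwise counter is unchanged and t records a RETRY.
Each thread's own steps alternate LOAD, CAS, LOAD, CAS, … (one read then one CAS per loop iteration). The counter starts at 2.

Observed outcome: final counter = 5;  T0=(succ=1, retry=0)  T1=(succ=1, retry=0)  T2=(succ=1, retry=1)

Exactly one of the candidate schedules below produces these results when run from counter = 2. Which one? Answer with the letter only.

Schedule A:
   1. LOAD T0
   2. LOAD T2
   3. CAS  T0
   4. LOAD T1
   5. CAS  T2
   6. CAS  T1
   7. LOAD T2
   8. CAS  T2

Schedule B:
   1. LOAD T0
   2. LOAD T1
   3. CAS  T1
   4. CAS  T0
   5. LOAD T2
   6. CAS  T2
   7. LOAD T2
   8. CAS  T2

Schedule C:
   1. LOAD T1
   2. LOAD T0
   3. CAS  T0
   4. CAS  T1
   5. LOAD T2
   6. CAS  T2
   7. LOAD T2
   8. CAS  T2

Run A:
[1] T0.load  rd  (counter 2, T0.r 2)
[2] T2.load  rd  (counter 2, T2.r 2)
[3] T0.cas  hit  (counter 3, T0.r 2)
[4] T1.load  rd  (counter 3, T1.r 3)
[5] T2.cas  miss  (counter 3, T2.r 2)
[6] T1.cas  hit  (counter 4, T1.r 3)
[7] T2.load  rd  (counter 4, T2.r 4)
[8] T2.cas  hit  (counter 5, T2.r 4)

A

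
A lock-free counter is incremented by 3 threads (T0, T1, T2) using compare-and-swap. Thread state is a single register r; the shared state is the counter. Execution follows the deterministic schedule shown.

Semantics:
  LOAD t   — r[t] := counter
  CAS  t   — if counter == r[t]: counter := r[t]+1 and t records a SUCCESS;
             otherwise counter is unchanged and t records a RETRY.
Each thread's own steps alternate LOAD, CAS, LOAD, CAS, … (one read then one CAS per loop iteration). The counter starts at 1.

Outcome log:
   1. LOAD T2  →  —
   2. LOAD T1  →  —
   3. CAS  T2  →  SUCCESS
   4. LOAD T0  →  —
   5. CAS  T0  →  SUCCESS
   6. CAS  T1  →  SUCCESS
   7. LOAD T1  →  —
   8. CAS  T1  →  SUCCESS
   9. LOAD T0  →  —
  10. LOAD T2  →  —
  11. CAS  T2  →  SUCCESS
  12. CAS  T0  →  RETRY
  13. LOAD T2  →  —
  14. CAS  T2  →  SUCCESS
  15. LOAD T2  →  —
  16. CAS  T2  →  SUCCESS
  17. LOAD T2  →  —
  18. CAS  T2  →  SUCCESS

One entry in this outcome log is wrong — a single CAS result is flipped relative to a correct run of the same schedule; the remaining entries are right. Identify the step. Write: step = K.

step = 6

Correct run:
   1) LOAD T2:  M=1  r_T2=1
   2) LOAD T1:  M=1  r_T1=1
   3) CAS  T2:  M=2  r_T2=1 ✓
   4) LOAD T0:  M=2  r_T0=2
   5) CAS  T0:  M=3  r_T0=2 ✓
   6) CAS  T1:  M=3  r_T1=1 ✗
   7) LOAD T1:  M=3  r_T1=3
   8) CAS  T1:  M=4  r_T1=3 ✓
   9) LOAD T0:  M=4  r_T0=4
  10) LOAD T2:  M=4  r_T2=4
  11) CAS  T2:  M=5  r_T2=4 ✓
  12) CAS  T0:  M=5  r_T0=4 ✗
  13) LOAD T2:  M=5  r_T2=5
  14) CAS  T2:  M=6  r_T2=5 ✓
  15) LOAD T2:  M=6  r_T2=6
  16) CAS  T2:  M=7  r_T2=6 ✓
  17) LOAD T2:  M=7  r_T2=7
  18) CAS  T2:  M=8  r_T2=7 ✓
Log disagrees first at step 6.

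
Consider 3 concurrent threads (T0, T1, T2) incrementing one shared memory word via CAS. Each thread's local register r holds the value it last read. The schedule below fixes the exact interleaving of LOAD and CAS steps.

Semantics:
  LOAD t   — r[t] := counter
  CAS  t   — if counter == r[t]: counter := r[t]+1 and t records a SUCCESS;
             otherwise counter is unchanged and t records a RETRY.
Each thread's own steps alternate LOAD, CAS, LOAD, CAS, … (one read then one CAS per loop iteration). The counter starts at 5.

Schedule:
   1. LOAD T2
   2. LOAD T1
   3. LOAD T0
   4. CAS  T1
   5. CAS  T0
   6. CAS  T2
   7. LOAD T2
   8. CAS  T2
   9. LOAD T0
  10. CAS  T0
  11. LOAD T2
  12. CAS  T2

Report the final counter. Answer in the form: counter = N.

counter = 9

#1 T2 reads 5
#2 T1 reads 5
#3 T0 reads 5
#4 T1 CAS(5→6) writes; counter now 6
#5 T0 CAS(5→6) fails; counter now 6
#6 T2 CAS(5→6) fails; counter now 6
#7 T2 reads 6
#8 T2 CAS(6→7) writes; counter now 7
#9 T0 reads 7
#10 T0 CAS(7→8) writes; counter now 8
#11 T2 reads 8
#12 T2 CAS(8→9) writes; counter now 9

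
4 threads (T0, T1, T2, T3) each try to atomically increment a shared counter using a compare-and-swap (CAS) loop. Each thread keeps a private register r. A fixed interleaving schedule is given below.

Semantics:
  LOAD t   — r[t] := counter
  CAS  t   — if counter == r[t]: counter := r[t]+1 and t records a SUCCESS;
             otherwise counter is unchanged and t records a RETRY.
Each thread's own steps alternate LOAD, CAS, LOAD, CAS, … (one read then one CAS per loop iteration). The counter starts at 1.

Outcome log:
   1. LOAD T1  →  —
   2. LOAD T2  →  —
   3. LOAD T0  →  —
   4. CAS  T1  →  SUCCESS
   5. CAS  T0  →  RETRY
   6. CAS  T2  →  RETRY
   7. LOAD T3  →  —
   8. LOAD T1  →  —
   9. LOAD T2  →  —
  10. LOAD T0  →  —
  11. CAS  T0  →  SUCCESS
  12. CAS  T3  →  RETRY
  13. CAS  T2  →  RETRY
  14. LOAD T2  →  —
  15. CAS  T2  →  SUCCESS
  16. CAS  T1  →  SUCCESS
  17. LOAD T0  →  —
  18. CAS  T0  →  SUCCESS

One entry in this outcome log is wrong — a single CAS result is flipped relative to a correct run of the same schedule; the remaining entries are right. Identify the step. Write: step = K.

step = 16

Re-executing:
step 1: T1 LOAD ⇒ load; ctr=1 reg=1
step 2: T2 LOAD ⇒ load; ctr=1 reg=1
step 3: T0 LOAD ⇒ load; ctr=1 reg=1
step 4: T1 CAS ⇒ ok; ctr=2 reg=1
step 5: T0 CAS ⇒ retry; ctr=2 reg=1
step 6: T2 CAS ⇒ retry; ctr=2 reg=1
step 7: T3 LOAD ⇒ load; ctr=2 reg=2
step 8: T1 LOAD ⇒ load; ctr=2 reg=2
step 9: T2 LOAD ⇒ load; ctr=2 reg=2
step 10: T0 LOAD ⇒ load; ctr=2 reg=2
step 11: T0 CAS ⇒ ok; ctr=3 reg=2
step 12: T3 CAS ⇒ retry; ctr=3 reg=2
step 13: T2 CAS ⇒ retry; ctr=3 reg=2
step 14: T2 LOAD ⇒ load; ctr=3 reg=3
step 15: T2 CAS ⇒ ok; ctr=4 reg=3
step 16: T1 CAS ⇒ retry; ctr=4 reg=2
step 17: T0 LOAD ⇒ load; ctr=4 reg=4
step 18: T0 CAS ⇒ ok; ctr=5 reg=4
Log disagrees first at step 16.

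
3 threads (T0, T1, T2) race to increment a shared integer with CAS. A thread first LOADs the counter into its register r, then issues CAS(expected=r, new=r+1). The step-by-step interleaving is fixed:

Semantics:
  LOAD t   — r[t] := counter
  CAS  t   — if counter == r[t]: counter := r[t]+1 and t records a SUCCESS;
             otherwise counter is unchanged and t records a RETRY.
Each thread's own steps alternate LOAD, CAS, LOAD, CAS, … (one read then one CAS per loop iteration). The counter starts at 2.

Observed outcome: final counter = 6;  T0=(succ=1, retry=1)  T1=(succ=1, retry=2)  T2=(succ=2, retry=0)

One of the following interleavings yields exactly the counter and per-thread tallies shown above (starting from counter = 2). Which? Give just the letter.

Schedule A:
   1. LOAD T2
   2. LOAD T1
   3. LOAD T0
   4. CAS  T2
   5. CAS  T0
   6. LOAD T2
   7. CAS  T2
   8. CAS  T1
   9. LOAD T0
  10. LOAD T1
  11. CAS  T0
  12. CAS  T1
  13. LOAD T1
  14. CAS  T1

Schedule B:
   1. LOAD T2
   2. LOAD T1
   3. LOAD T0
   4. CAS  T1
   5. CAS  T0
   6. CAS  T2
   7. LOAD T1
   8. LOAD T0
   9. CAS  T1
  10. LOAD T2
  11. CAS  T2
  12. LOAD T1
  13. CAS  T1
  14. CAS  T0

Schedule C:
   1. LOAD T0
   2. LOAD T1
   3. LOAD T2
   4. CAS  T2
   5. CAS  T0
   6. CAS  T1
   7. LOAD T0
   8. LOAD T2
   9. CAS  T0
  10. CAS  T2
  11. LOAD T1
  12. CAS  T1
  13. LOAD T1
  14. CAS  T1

A

Simulating candidate A:
#1 T2 reads 2
#2 T1 reads 2
#3 T0 reads 2
#4 T2 CAS(2→3) writes; counter now 3
#5 T0 CAS(2→3) fails; counter now 3
#6 T2 reads 3
#7 T2 CAS(3→4) writes; counter now 4
#8 T1 CAS(2→3) fails; counter now 4
#9 T0 reads 4
#10 T1 reads 4
#11 T0 CAS(4→5) writes; counter now 5
#12 T1 CAS(4→5) fails; counter now 5
#13 T1 reads 5
#14 T1 CAS(5→6) writes; counter now 6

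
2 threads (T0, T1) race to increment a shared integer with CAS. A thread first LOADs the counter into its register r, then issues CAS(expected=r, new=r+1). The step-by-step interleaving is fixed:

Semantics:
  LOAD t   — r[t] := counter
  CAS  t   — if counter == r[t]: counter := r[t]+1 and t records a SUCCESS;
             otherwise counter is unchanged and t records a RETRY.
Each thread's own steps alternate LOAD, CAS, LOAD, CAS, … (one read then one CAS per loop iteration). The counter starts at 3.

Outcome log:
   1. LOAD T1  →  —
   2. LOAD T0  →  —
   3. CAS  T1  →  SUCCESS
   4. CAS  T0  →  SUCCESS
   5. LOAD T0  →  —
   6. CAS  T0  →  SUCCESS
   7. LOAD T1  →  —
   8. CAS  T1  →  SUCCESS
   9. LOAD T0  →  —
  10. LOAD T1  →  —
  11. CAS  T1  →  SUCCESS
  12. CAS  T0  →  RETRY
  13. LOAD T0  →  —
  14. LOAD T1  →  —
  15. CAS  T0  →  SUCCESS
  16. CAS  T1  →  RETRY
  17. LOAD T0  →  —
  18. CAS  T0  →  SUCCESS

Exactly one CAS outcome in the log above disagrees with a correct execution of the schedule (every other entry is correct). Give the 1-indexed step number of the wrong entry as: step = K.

Reference trace:
   1) LOAD T1:  M=3  r_T1=3
   2) LOAD T0:  M=3  r_T0=3
   3) CAS  T1:  M=4  r_T1=3 ✓
   4) CAS  T0:  M=4  r_T0=3 ✗
   5) LOAD T0:  M=4  r_T0=4
   6) CAS  T0:  M=5  r_T0=4 ✓
   7) LOAD T1:  M=5  r_T1=5
   8) CAS  T1:  M=6  r_T1=5 ✓
   9) LOAD T0:  M=6  r_T0=6
  10) LOAD T1:  M=6  r_T1=6
  11) CAS  T1:  M=7  r_T1=6 ✓
  12) CAS  T0:  M=7  r_T0=6 ✗
  13) LOAD T0:  M=7  r_T0=7
  14) LOAD T1:  M=7  r_T1=7
  15) CAS  T0:  M=8  r_T0=7 ✓
  16) CAS  T1:  M=8  r_T1=7 ✗
  17) LOAD T0:  M=8  r_T0=8
  18) CAS  T0:  M=9  r_T0=8 ✓
Flip is step 4.

step = 4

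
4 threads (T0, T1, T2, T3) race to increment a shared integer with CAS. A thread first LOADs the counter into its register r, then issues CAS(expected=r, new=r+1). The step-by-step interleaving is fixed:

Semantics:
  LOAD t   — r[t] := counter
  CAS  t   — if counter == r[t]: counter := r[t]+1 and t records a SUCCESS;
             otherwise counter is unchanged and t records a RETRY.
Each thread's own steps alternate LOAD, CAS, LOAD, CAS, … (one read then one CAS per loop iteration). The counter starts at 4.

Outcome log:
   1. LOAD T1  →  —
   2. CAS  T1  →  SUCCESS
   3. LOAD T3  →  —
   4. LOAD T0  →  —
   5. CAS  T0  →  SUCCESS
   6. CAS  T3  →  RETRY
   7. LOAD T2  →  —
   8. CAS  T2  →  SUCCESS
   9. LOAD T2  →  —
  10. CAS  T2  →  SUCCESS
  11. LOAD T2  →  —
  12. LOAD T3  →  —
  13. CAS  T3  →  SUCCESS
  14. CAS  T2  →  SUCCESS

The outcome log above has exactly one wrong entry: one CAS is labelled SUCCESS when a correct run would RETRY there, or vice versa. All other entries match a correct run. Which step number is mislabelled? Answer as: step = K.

step = 14

Re-executing:
[1] T1.load  rd  (counter 4, T1.r 4)
[2] T1.cas  hit  (counter 5, T1.r 4)
[3] T3.load  rd  (counter 5, T3.r 5)
[4] T0.load  rd  (counter 5, T0.r 5)
[5] T0.cas  hit  (counter 6, T0.r 5)
[6] T3.cas  miss  (counter 6, T3.r 5)
[7] T2.load  rd  (counter 6, T2.r 6)
[8] T2.cas  hit  (counter 7, T2.r 6)
[9] T2.load  rd  (counter 7, T2.r 7)
[10] T2.cas  hit  (counter 8, T2.r 7)
[11] T2.load  rd  (counter 8, T2.r 8)
[12] T3.load  rd  (counter 8, T3.r 8)
[13] T3.cas  hit  (counter 9, T3.r 8)
[14] T2.cas  miss  (counter 9, T2.r 8)
Log disagrees first at step 14.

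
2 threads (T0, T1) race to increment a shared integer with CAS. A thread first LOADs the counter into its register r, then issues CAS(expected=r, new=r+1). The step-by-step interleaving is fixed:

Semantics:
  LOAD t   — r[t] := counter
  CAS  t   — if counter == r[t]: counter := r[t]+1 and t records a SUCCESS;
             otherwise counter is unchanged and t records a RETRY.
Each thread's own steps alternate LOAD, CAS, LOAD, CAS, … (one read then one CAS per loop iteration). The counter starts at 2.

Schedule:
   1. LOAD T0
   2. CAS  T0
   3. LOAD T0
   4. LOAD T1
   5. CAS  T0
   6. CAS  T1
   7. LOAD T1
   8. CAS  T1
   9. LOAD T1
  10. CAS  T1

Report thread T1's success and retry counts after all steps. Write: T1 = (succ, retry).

   1) LOAD T0:  M=2  r_T0=2
   2) CAS  T0:  M=3  r_T0=2 ✓
   3) LOAD T0:  M=3  r_T0=3
   4) LOAD T1:  M=3  r_T1=3
   5) CAS  T0:  M=4  r_T0=3 ✓
   6) CAS  T1:  M=4  r_T1=3 ✗
   7) LOAD T1:  M=4  r_T1=4
   8) CAS  T1:  M=5  r_T1=4 ✓
   9) LOAD T1:  M=5  r_T1=5
  10) CAS  T1:  M=6  r_T1=5 ✓

T1 = (2, 1)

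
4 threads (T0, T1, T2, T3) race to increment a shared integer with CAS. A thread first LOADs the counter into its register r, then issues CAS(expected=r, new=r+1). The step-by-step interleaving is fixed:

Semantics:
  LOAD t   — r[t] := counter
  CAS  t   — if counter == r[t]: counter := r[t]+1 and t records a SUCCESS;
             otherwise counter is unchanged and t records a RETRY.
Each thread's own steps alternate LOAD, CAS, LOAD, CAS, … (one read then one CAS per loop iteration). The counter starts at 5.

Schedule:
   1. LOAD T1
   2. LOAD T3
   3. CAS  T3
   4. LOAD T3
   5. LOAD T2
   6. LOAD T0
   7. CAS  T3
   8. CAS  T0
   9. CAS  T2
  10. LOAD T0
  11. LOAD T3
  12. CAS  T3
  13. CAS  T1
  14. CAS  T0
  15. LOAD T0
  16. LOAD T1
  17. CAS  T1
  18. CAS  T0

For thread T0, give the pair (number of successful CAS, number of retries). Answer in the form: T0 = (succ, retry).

#1 T1 reads 5
#2 T3 reads 5
#3 T3 CAS(5→6) writes; counter now 6
#4 T3 reads 6
#5 T2 reads 6
#6 T0 reads 6
#7 T3 CAS(6→7) writes; counter now 7
#8 T0 CAS(6→7) fails; counter now 7
#9 T2 CAS(6→7) fails; counter now 7
#10 T0 reads 7
#11 T3 reads 7
#12 T3 CAS(7→8) writes; counter now 8
#13 T1 CAS(5→6) fails; counter now 8
#14 T0 CAS(7→8) fails; counter now 8
#15 T0 reads 8
#16 T1 reads 8
#17 T1 CAS(8→9) writes; counter now 9
#18 T0 CAS(8→9) fails; counter now 9

T0 = (0, 3)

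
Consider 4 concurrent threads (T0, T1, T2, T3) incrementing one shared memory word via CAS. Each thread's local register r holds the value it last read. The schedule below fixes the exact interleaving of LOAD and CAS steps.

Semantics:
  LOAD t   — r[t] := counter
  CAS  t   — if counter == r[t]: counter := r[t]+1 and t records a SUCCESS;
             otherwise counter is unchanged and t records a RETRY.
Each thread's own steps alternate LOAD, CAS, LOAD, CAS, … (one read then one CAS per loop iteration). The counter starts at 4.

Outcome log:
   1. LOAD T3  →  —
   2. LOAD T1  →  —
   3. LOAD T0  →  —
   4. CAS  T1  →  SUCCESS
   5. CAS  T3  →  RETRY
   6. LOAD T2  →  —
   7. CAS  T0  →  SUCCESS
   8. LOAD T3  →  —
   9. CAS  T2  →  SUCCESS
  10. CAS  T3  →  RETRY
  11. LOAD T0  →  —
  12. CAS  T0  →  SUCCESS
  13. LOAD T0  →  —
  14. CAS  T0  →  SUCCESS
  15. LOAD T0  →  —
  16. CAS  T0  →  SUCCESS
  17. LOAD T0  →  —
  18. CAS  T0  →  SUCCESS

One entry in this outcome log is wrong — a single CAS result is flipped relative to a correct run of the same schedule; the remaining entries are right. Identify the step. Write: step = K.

Re-executing:
1. LOAD T3 → mem=4 r[T3]=4 [LOAD]
2. LOAD T1 → mem=4 r[T1]=4 [LOAD]
3. LOAD T0 → mem=4 r[T0]=4 [LOAD]
4. CAS T1 → mem=5 r[T1]=4 [OK]
5. CAS T3 → mem=5 r[T3]=4 [RETRY]
6. LOAD T2 → mem=5 r[T2]=5 [LOAD]
7. CAS T0 → mem=5 r[T0]=4 [RETRY]
8. LOAD T3 → mem=5 r[T3]=5 [LOAD]
9. CAS T2 → mem=6 r[T2]=5 [OK]
10. CAS T3 → mem=6 r[T3]=5 [RETRY]
11. LOAD T0 → mem=6 r[T0]=6 [LOAD]
12. CAS T0 → mem=7 r[T0]=6 [OK]
13. LOAD T0 → mem=7 r[T0]=7 [LOAD]
14. CAS T0 → mem=8 r[T0]=7 [OK]
15. LOAD T0 → mem=8 r[T0]=8 [LOAD]
16. CAS T0 → mem=9 r[T0]=8 [OK]
17. LOAD T0 → mem=9 r[T0]=9 [LOAD]
18. CAS T0 → mem=10 r[T0]=9 [OK]
Flip is step 7.

step = 7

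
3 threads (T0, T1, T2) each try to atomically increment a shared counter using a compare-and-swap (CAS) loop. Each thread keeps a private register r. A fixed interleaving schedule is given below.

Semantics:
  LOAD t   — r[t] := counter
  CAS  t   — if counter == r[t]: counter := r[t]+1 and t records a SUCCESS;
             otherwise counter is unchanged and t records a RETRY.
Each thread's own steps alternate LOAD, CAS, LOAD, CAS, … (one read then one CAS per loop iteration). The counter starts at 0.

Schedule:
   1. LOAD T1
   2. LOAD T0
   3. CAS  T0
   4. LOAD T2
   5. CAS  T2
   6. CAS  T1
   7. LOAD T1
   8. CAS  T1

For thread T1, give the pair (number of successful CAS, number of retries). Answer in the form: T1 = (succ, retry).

[1] T1.load  rd  (counter 0, T1.r 0)
[2] T0.load  rd  (counter 0, T0.r 0)
[3] T0.cas  hit  (counter 1, T0.r 0)
[4] T2.load  rd  (counter 1, T2.r 1)
[5] T2.cas  hit  (counter 2, T2.r 1)
[6] T1.cas  miss  (counter 2, T1.r 0)
[7] T1.load  rd  (counter 2, T1.r 2)
[8] T1.cas  hit  (counter 3, T1.r 2)

T1 = (1, 1)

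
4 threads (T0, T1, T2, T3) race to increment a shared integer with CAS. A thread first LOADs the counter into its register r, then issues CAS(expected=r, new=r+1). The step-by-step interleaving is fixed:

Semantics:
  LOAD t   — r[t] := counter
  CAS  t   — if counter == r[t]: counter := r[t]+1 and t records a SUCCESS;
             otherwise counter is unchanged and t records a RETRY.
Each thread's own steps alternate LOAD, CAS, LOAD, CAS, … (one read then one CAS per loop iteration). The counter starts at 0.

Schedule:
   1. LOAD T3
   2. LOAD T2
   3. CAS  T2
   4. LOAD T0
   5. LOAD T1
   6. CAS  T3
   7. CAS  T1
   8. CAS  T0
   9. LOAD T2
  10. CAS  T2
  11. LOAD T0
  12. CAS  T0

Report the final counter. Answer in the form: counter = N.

#1 T3 reads 0
#2 T2 reads 0
#3 T2 CAS(0→1) writes; counter now 1
#4 T0 reads 1
#5 T1 reads 1
#6 T3 CAS(0→1) fails; counter now 1
#7 T1 CAS(1→2) writes; counter now 2
#8 T0 CAS(1→2) fails; counter now 2
#9 T2 reads 2
#10 T2 CAS(2→3) writes; counter now 3
#11 T0 reads 3
#12 T0 CAS(3→4) writes; counter now 4

counter = 4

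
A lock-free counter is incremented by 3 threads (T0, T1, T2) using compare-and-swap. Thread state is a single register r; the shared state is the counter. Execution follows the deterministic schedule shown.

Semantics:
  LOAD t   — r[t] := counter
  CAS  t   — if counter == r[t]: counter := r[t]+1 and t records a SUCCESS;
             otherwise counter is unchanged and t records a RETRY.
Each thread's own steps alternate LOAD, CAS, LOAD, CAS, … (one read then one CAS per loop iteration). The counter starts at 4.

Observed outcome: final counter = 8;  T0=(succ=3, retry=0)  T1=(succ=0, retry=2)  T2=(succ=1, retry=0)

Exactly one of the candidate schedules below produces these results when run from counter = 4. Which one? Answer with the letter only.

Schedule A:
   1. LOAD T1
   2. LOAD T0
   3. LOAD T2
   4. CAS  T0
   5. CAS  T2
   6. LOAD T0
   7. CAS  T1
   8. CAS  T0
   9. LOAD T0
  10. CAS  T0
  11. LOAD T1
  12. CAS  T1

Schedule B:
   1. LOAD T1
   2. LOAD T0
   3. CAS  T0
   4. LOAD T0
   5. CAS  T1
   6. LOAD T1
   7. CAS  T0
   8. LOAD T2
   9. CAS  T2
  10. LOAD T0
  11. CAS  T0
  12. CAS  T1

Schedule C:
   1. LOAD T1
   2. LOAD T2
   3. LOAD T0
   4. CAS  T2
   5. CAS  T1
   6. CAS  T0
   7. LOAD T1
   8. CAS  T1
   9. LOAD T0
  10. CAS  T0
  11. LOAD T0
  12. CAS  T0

Tracing schedule B:
step 1: T1 LOAD ⇒ load; ctr=4 reg=4
step 2: T0 LOAD ⇒ load; ctr=4 reg=4
step 3: T0 CAS ⇒ ok; ctr=5 reg=4
step 4: T0 LOAD ⇒ load; ctr=5 reg=5
step 5: T1 CAS ⇒ retry; ctr=5 reg=4
step 6: T1 LOAD ⇒ load; ctr=5 reg=5
step 7: T0 CAS ⇒ ok; ctr=6 reg=5
step 8: T2 LOAD ⇒ load; ctr=6 reg=6
step 9: T2 CAS ⇒ ok; ctr=7 reg=6
step 10: T0 LOAD ⇒ load; ctr=7 reg=7
step 11: T0 CAS ⇒ ok; ctr=8 reg=7
step 12: T1 CAS ⇒ retry; ctr=8 reg=5

B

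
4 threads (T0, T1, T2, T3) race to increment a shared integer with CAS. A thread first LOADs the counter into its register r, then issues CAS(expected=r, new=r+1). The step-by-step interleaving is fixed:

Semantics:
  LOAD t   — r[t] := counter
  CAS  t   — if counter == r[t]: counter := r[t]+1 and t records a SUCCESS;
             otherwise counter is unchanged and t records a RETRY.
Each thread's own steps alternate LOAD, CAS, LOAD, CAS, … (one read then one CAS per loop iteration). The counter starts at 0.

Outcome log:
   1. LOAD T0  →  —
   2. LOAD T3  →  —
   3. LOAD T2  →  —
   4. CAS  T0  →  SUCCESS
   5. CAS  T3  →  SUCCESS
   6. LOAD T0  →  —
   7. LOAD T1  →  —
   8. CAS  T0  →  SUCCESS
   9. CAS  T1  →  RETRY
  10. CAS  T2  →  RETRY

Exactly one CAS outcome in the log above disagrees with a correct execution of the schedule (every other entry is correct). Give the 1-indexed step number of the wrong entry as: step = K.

step = 5

Correct run:
#1 T0 reads 0
#2 T3 reads 0
#3 T2 reads 0
#4 T0 CAS(0→1) writes; counter now 1
#5 T3 CAS(0→1) fails; counter now 1
#6 T0 reads 1
#7 T1 reads 1
#8 T0 CAS(1→2) writes; counter now 2
#9 T1 CAS(1→2) fails; counter now 2
#10 T2 CAS(0→1) fails; counter now 2
Log disagrees first at step 5.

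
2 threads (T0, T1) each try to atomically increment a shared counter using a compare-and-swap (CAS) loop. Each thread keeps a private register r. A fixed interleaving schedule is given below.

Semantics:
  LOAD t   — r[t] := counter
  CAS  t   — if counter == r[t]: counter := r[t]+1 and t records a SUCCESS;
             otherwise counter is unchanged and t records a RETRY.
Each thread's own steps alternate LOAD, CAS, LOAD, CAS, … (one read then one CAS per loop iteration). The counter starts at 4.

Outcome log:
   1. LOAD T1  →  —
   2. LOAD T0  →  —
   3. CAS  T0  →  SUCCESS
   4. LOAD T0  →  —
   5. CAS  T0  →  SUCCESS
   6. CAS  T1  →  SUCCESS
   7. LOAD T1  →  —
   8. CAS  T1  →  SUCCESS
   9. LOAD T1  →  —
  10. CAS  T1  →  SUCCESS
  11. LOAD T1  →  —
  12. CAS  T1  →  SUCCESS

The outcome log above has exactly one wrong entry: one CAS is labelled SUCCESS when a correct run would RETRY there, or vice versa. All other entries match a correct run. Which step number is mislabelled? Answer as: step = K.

Re-executing:
T1 LOAD — after: cnt=4, r=4 — load
T0 LOAD — after: cnt=4, r=4 — load
T0 CAS — after: cnt=5, r=4 — ok
T0 LOAD — after: cnt=5, r=5 — load
T0 CAS — after: cnt=6, r=5 — ok
T1 CAS — after: cnt=6, r=4 — retry
T1 LOAD — after: cnt=6, r=6 — load
T1 CAS — after: cnt=7, r=6 — ok
T1 LOAD — after: cnt=7, r=7 — load
T1 CAS — after: cnt=8, r=7 — ok
T1 LOAD — after: cnt=8, r=8 — load
T1 CAS — after: cnt=9, r=8 — ok
Log disagrees first at step 6.

step = 6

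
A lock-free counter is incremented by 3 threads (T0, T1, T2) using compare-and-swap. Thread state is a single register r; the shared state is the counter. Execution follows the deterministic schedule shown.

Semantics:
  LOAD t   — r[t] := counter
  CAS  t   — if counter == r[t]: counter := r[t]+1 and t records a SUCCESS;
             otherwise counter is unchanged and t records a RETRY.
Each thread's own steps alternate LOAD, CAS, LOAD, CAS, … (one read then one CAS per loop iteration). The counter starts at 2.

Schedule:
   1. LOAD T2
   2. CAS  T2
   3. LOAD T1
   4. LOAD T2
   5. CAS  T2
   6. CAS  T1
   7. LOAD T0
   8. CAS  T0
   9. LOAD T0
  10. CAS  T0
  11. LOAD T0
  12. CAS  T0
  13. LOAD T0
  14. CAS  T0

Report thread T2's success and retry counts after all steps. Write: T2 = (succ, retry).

step 1: T2 LOAD ⇒ load; ctr=2 reg=2
step 2: T2 CAS ⇒ ok; ctr=3 reg=2
step 3: T1 LOAD ⇒ load; ctr=3 reg=3
step 4: T2 LOAD ⇒ load; ctr=3 reg=3
step 5: T2 CAS ⇒ ok; ctr=4 reg=3
step 6: T1 CAS ⇒ retry; ctr=4 reg=3
step 7: T0 LOAD ⇒ load; ctr=4 reg=4
step 8: T0 CAS ⇒ ok; ctr=5 reg=4
step 9: T0 LOAD ⇒ load; ctr=5 reg=5
step 10: T0 CAS ⇒ ok; ctr=6 reg=5
step 11: T0 LOAD ⇒ load; ctr=6 reg=6
step 12: T0 CAS ⇒ ok; ctr=7 reg=6
step 13: T0 LOAD ⇒ load; ctr=7 reg=7
step 14: T0 CAS ⇒ ok; ctr=8 reg=7

T2 = (2, 0)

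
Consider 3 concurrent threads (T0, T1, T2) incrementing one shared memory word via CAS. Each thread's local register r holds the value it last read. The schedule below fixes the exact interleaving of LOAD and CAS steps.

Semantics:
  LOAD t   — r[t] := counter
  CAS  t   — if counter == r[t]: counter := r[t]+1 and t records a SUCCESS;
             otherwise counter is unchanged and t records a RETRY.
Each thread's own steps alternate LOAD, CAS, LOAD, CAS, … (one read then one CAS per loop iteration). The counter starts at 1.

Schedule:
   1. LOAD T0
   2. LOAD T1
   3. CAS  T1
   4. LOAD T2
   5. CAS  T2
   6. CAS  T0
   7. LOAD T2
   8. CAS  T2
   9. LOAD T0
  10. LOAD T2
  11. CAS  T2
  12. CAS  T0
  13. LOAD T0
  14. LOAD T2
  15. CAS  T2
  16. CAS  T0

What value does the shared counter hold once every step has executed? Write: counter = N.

#1 T0 reads 1
#2 T1 reads 1
#3 T1 CAS(1→2) writes; counter now 2
#4 T2 reads 2
#5 T2 CAS(2→3) writes; counter now 3
#6 T0 CAS(1→2) fails; counter now 3
#7 T2 reads 3
#8 T2 CAS(3→4) writes; counter now 4
#9 T0 reads 4
#10 T2 reads 4
#11 T2 CAS(4→5) writes; counter now 5
#12 T0 CAS(4→5) fails; counter now 5
#13 T0 reads 5
#14 T2 reads 5
#15 T2 CAS(5→6) writes; counter now 6
#16 T0 CAS(5→6) fails; counter now 6

counter = 6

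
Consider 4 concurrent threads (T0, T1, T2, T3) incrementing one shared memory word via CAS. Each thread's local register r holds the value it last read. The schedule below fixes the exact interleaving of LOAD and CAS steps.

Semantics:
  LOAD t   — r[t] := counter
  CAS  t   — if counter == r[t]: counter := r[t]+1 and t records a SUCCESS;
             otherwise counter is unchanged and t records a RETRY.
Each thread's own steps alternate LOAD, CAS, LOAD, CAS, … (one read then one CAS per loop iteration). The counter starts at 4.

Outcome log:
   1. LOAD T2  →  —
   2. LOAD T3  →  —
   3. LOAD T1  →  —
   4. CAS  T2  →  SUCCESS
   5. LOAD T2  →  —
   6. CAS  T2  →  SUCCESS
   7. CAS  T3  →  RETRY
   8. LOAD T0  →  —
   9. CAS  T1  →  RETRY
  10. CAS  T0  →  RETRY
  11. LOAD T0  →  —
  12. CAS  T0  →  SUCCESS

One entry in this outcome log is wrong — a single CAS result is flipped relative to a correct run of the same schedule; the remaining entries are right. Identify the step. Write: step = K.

Correct run:
   1) LOAD T2:  M=4  r_T2=4
   2) LOAD T3:  M=4  r_T3=4
   3) LOAD T1:  M=4  r_T1=4
   4) CAS  T2:  M=5  r_T2=4 ✓
   5) LOAD T2:  M=5  r_T2=5
   6) CAS  T2:  M=6  r_T2=5 ✓
   7) CAS  T3:  M=6  r_T3=4 ✗
   8) LOAD T0:  M=6  r_T0=6
   9) CAS  T1:  M=6  r_T1=4 ✗
  10) CAS  T0:  M=7  r_T0=6 ✓
  11) LOAD T0:  M=7  r_T0=7
  12) CAS  T0:  M=8  r_T0=7 ✓
Mismatch at 10.

step = 10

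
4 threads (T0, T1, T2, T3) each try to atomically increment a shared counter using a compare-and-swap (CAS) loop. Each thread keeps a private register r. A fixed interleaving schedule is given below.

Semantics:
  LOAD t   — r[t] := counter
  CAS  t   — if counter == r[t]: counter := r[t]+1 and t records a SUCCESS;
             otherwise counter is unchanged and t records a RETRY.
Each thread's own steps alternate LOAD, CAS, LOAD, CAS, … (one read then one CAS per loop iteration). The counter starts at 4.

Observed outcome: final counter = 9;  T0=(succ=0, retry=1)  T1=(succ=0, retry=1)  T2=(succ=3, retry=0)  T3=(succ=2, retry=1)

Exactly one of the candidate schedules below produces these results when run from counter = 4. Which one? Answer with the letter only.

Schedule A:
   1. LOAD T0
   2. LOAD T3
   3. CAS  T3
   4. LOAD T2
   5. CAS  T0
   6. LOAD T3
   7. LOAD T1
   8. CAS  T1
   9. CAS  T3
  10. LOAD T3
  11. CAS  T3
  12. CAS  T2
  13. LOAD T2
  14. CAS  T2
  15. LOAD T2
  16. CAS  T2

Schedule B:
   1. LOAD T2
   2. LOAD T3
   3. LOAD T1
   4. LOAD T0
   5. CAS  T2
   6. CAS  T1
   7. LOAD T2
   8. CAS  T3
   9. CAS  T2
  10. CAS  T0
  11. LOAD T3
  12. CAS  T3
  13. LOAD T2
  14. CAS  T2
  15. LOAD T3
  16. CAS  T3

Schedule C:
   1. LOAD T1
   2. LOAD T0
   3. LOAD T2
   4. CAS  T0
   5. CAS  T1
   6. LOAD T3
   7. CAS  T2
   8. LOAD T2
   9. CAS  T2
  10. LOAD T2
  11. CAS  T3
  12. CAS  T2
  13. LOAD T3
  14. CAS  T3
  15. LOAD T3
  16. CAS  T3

Run B:
step 1: T2 LOAD ⇒ load; ctr=4 reg=4
step 2: T3 LOAD ⇒ load; ctr=4 reg=4
step 3: T1 LOAD ⇒ load; ctr=4 reg=4
step 4: T0 LOAD ⇒ load; ctr=4 reg=4
step 5: T2 CAS ⇒ ok; ctr=5 reg=4
step 6: T1 CAS ⇒ retry; ctr=5 reg=4
step 7: T2 LOAD ⇒ load; ctr=5 reg=5
step 8: T3 CAS ⇒ retry; ctr=5 reg=4
step 9: T2 CAS ⇒ ok; ctr=6 reg=5
step 10: T0 CAS ⇒ retry; ctr=6 reg=4
step 11: T3 LOAD ⇒ load; ctr=6 reg=6
step 12: T3 CAS ⇒ ok; ctr=7 reg=6
step 13: T2 LOAD ⇒ load; ctr=7 reg=7
step 14: T2 CAS ⇒ ok; ctr=8 reg=7
step 15: T3 LOAD ⇒ load; ctr=8 reg=8
step 16: T3 CAS ⇒ ok; ctr=9 reg=8

B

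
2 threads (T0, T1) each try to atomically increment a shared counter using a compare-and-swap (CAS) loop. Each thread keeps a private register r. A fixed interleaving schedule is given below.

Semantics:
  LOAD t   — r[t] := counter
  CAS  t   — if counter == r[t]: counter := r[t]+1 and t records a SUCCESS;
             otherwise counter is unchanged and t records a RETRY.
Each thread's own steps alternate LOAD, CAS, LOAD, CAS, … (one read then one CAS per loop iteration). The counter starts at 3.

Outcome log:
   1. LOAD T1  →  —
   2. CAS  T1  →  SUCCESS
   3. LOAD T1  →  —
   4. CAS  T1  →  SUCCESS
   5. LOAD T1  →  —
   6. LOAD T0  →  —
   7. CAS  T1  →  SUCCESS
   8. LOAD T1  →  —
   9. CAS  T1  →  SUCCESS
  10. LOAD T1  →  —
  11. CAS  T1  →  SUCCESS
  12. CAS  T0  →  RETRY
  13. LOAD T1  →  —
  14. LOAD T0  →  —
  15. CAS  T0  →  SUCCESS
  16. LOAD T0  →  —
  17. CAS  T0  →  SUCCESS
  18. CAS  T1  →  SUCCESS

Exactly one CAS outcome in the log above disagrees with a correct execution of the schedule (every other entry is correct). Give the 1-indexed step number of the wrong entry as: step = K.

step = 18

Reference trace:
   1) LOAD T1:  M=3  r_T1=3
   2) CAS  T1:  M=4  r_T1=3 ✓
   3) LOAD T1:  M=4  r_T1=4
   4) CAS  T1:  M=5  r_T1=4 ✓
   5) LOAD T1:  M=5  r_T1=5
   6) LOAD T0:  M=5  r_T0=5
   7) CAS  T1:  M=6  r_T1=5 ✓
   8) LOAD T1:  M=6  r_T1=6
   9) CAS  T1:  M=7  r_T1=6 ✓
  10) LOAD T1:  M=7  r_T1=7
  11) CAS  T1:  M=8  r_T1=7 ✓
  12) CAS  T0:  M=8  r_T0=5 ✗
  13) LOAD T1:  M=8  r_T1=8
  14) LOAD T0:  M=8  r_T0=8
  15) CAS  T0:  M=9  r_T0=8 ✓
  16) LOAD T0:  M=9  r_T0=9
  17) CAS  T0:  M=10  r_T0=9 ✓
  18) CAS  T1:  M=10  r_T1=8 ✗
Flip is step 18.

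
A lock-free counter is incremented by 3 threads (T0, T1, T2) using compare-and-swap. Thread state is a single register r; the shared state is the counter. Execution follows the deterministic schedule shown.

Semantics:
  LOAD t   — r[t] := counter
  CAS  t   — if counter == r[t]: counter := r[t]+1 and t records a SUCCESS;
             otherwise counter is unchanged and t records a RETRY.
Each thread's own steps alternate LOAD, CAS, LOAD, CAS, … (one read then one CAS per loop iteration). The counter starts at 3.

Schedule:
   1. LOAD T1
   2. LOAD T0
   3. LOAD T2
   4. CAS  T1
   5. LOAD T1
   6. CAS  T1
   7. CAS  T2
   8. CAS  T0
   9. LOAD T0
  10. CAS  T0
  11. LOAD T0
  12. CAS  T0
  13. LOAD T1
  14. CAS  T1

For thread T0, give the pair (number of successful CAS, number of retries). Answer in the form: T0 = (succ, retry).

T0 = (2, 1)

step 1: T1 LOAD ⇒ load; ctr=3 reg=3
step 2: T0 LOAD ⇒ load; ctr=3 reg=3
step 3: T2 LOAD ⇒ load; ctr=3 reg=3
step 4: T1 CAS ⇒ ok; ctr=4 reg=3
step 5: T1 LOAD ⇒ load; ctr=4 reg=4
step 6: T1 CAS ⇒ ok; ctr=5 reg=4
step 7: T2 CAS ⇒ retry; ctr=5 reg=3
step 8: T0 CAS ⇒ retry; ctr=5 reg=3
step 9: T0 LOAD ⇒ load; ctr=5 reg=5
step 10: T0 CAS ⇒ ok; ctr=6 reg=5
step 11: T0 LOAD ⇒ load; ctr=6 reg=6
step 12: T0 CAS ⇒ ok; ctr=7 reg=6
step 13: T1 LOAD ⇒ load; ctr=7 reg=7
step 14: T1 CAS ⇒ ok; ctr=8 reg=7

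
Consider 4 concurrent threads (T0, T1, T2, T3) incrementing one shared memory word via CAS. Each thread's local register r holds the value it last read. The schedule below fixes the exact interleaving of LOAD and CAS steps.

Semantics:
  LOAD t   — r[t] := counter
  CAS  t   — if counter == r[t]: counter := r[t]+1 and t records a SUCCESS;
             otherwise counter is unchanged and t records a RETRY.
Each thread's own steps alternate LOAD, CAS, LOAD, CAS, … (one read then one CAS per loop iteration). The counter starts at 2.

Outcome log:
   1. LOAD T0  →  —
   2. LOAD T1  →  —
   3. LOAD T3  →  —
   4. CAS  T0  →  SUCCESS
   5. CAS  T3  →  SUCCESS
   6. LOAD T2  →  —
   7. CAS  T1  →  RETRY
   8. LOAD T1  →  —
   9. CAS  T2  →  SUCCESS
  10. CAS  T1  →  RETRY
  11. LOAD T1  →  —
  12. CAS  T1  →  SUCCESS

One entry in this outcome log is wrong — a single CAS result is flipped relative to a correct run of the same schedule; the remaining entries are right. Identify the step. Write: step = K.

Re-executing:
[1] T0.load  rd  (counter 2, T0.r 2)
[2] T1.load  rd  (counter 2, T1.r 2)
[3] T3.load  rd  (counter 2, T3.r 2)
[4] T0.cas  hit  (counter 3, T0.r 2)
[5] T3.cas  miss  (counter 3, T3.r 2)
[6] T2.load  rd  (counter 3, T2.r 3)
[7] T1.cas  miss  (counter 3, T1.r 2)
[8] T1.load  rd  (counter 3, T1.r 3)
[9] T2.cas  hit  (counter 4, T2.r 3)
[10] T1.cas  miss  (counter 4, T1.r 3)
[11] T1.load  rd  (counter 4, T1.r 4)
[12] T1.cas  hit  (counter 5, T1.r 4)
Flip is step 5.

step = 5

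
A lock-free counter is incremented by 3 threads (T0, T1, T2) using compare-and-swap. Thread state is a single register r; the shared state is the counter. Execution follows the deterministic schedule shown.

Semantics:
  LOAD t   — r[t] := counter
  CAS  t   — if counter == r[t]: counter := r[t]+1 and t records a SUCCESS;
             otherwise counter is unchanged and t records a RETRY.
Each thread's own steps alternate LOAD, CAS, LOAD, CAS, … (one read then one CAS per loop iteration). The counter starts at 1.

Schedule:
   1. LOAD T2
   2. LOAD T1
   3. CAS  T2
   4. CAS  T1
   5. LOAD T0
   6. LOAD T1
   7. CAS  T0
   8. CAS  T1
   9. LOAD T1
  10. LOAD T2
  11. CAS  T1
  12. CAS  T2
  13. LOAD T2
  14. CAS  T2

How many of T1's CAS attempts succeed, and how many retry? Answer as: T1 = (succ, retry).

T1 = (1, 2)

1. LOAD T2 → mem=1 r[T2]=1 [LOAD]
2. LOAD T1 → mem=1 r[T1]=1 [LOAD]
3. CAS T2 → mem=2 r[T2]=1 [OK]
4. CAS T1 → mem=2 r[T1]=1 [RETRY]
5. LOAD T0 → mem=2 r[T0]=2 [LOAD]
6. LOAD T1 → mem=2 r[T1]=2 [LOAD]
7. CAS T0 → mem=3 r[T0]=2 [OK]
8. CAS T1 → mem=3 r[T1]=2 [RETRY]
9. LOAD T1 → mem=3 r[T1]=3 [LOAD]
10. LOAD T2 → mem=3 r[T2]=3 [LOAD]
11. CAS T1 → mem=4 r[T1]=3 [OK]
12. CAS T2 → mem=4 r[T2]=3 [RETRY]
13. LOAD T2 → mem=4 r[T2]=4 [LOAD]
14. CAS T2 → mem=5 r[T2]=4 [OK]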